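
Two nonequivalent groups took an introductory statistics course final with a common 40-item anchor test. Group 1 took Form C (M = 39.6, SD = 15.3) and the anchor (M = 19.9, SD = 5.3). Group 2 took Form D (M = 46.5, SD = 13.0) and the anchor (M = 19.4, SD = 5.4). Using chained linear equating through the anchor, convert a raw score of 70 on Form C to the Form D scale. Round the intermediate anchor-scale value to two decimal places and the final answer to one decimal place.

73.1

Form C → anchor (Group 1): v = (5.3/15.3)(70 − 39.6) + 19.9 = 30.43
anchor → Form D (Group 2): y = (13.0/5.4)(30.43 − 19.4) + 46.5 = 73.1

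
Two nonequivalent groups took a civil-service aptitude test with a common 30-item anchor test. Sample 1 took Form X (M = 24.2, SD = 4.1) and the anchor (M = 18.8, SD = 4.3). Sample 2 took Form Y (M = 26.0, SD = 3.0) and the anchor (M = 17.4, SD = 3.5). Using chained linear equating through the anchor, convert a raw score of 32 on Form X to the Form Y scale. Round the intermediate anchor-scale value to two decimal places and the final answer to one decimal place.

34.2

Form X → anchor (Sample 1): v = (4.3/4.1)(32 − 24.2) + 18.8 = 26.98
anchor → Form Y (Sample 2): y = (3.0/3.5)(26.98 − 17.4) + 26.0 = 34.2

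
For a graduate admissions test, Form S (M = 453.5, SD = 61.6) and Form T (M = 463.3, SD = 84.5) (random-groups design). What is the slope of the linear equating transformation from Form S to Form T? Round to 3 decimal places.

1.372

A = SD_Y / SD_X = 84.5 / 61.6 = 1.372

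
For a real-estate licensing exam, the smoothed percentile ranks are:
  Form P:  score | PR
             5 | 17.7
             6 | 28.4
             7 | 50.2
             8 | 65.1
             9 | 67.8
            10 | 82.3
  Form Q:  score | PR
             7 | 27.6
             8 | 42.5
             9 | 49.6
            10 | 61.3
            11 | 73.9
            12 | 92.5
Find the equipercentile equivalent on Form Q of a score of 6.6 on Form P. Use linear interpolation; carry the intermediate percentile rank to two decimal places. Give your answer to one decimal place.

PR of 6.6 on Form P: 28.4 + (6.6 − 6)/(7 − 6) × (50.2 − 28.4) = 41.48
On Form Q, PR 41.48 falls between score 7 (PR 27.6) and 8 (PR 42.5).
Interpolate: 7 + (41.48 − 27.6)/(42.5 − 27.6) × (8 − 7) = 7.9

7.9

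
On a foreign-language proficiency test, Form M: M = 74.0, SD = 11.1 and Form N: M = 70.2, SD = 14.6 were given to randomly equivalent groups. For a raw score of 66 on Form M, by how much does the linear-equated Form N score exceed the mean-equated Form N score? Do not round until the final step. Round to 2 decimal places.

-2.52

Mean-equated: 66 + (70.2 − 74.0) = 62.20
Linear-equated: (14.6/11.1)(66 − 74.0) + 70.2 = 59.677
Difference = 59.677 − 62.20 = -2.52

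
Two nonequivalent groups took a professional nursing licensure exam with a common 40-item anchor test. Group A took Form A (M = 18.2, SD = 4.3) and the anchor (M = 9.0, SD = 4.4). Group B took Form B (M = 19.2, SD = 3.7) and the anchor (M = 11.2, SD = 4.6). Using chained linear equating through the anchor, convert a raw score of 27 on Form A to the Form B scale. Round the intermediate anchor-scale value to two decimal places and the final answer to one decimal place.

24.7

Form A → anchor (Group A): v = (4.4/4.3)(27 − 18.2) + 9.0 = 18.00
anchor → Form B (Group B): y = (3.7/4.6)(18.00 − 11.2) + 19.2 = 24.7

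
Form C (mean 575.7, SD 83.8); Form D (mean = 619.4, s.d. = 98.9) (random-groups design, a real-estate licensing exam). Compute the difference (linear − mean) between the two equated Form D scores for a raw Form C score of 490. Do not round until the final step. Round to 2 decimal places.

Mean-equated: 490 + (619.4 − 575.7) = 533.70
Linear-equated: (98.9/83.8)(490 − 575.7) + 619.4 = 518.258
Difference = 518.258 − 533.70 = -15.44

-15.44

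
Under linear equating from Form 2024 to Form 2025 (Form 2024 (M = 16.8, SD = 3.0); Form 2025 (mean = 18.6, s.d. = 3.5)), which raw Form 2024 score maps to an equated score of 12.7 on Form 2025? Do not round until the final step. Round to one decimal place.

11.7

Invert y = (SD_Y/SD_X)(x − M_X) + M_Y:
x = (SD_X/SD_Y)(y − M_Y) + M_X = (3.0/3.5)(12.7 − 18.6) + 16.8
x = 0.857143 × -5.900 + 16.8 = 11.7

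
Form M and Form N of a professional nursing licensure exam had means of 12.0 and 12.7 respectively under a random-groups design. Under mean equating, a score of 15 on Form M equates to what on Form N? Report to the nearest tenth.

Mean equating: y = x + (M_Y − M_X) = 15 + (12.7 − 12.0) = 15.7

15.7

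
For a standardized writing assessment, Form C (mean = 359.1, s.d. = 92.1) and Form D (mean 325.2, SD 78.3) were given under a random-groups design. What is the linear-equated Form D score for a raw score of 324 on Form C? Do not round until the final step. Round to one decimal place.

295.4

Linear equating: y = (SD_Y/SD_X)(x − M_X) + M_Y
y = (78.3/92.1)(324 − 359.1) + 325.2
y = 0.850163 × -35.1 + 325.2 = -29.8407 + 325.2 = 295.4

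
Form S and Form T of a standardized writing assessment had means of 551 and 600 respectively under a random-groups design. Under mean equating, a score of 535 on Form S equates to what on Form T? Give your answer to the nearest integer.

Mean equating: y = x + (M_Y − M_X) = 535 + (600 − 551) = 584

584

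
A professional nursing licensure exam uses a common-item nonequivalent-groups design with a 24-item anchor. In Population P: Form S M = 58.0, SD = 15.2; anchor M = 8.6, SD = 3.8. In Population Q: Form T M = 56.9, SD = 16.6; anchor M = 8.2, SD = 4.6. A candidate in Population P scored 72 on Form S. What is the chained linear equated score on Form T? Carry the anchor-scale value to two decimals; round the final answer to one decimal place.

71.0

Form S → anchor (Population P): v = (3.8/15.2)(72 − 58.0) + 8.6 = 12.10
anchor → Form T (Population Q): y = (16.6/4.6)(12.10 − 8.2) + 56.9 = 71.0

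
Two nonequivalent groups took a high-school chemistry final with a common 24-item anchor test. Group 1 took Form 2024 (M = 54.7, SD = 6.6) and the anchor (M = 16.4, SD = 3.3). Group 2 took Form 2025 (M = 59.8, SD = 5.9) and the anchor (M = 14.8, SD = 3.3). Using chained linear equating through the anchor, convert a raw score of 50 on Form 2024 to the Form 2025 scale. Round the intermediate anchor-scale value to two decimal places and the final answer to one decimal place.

Form 2024 → anchor (Group 1): v = (3.3/6.6)(50 − 54.7) + 16.4 = 14.05
anchor → Form 2025 (Group 2): y = (5.9/3.3)(14.05 − 14.8) + 59.8 = 58.5

58.5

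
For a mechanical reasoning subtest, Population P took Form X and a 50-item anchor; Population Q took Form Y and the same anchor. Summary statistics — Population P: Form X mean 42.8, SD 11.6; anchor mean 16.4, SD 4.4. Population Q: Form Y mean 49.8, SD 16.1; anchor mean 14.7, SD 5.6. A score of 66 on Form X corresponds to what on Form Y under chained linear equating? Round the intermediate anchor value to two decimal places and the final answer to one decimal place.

Form X → anchor (Population P): v = (4.4/11.6)(66 − 42.8) + 16.4 = 25.20
anchor → Form Y (Population Q): y = (16.1/5.6)(25.20 − 14.7) + 49.8 = 80.0

80.0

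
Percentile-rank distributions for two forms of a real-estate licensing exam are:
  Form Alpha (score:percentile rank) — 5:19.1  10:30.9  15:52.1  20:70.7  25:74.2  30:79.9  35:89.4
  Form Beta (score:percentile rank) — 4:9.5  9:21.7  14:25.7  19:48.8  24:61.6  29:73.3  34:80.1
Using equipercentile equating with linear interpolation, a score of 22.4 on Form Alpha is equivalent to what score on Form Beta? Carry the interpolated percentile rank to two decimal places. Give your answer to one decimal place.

PR of 22.4 on Form Alpha: 70.7 + (22.4 − 20)/(25 − 20) × (74.2 − 70.7) = 72.38
On Form Beta, PR 72.38 falls between score 24 (PR 61.6) and 29 (PR 73.3).
Interpolate: 24 + (72.38 − 61.6)/(73.3 − 61.6) × (29 − 24) = 28.6

28.6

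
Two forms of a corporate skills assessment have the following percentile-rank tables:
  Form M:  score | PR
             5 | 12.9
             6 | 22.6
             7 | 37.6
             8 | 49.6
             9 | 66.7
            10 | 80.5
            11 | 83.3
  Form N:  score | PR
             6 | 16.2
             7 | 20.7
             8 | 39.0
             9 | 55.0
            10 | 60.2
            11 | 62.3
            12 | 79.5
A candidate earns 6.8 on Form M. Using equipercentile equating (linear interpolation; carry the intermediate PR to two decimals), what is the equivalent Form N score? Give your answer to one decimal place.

7.8

PR of 6.8 on Form M: 22.6 + (6.8 − 6)/(7 − 6) × (37.6 − 22.6) = 34.60
On Form N, PR 34.60 falls between score 7 (PR 20.7) and 8 (PR 39.0).
Interpolate: 7 + (34.60 − 20.7)/(39.0 − 20.7) × (8 − 7) = 7.8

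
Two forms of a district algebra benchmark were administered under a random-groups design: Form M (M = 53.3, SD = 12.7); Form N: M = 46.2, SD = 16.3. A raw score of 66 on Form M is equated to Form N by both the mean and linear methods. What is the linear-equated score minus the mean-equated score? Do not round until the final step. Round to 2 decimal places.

3.60

Mean-equated: 66 + (46.2 − 53.3) = 58.90
Linear-equated: (16.3/12.7)(66 − 53.3) + 46.2 = 62.500
Difference = 62.500 − 58.90 = 3.60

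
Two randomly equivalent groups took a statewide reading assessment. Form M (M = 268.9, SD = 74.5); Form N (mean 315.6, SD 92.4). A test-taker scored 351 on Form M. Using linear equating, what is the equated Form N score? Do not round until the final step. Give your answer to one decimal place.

417.4

Linear equating: y = (SD_Y/SD_X)(x − M_X) + M_Y
y = (92.4/74.5)(351 − 268.9) + 315.6
y = 1.240268 × 82.1 + 315.6 = 101.8260 + 315.6 = 417.4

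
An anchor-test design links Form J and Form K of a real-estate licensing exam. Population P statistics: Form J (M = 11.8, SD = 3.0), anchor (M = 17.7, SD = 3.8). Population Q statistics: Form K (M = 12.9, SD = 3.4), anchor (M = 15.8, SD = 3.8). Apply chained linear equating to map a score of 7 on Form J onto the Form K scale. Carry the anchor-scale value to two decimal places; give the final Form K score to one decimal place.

9.2

Form J → anchor (Population P): v = (3.8/3.0)(7 − 11.8) + 17.7 = 11.62
anchor → Form K (Population Q): y = (3.4/3.8)(11.62 − 15.8) + 12.9 = 9.2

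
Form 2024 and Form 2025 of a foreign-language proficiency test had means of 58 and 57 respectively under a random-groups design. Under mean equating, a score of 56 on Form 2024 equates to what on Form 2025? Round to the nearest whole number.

Mean equating: y = x + (M_Y − M_X) = 56 + (57 − 58) = 55

55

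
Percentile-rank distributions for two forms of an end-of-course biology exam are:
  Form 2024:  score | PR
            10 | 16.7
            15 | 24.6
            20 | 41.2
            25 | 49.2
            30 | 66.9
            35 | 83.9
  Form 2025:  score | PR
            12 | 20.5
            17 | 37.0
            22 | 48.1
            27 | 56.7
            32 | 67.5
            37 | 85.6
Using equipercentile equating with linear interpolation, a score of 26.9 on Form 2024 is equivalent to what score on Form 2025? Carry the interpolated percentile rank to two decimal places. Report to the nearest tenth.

26.6

PR of 26.9 on Form 2024: 49.2 + (26.9 − 25)/(30 − 25) × (66.9 − 49.2) = 55.93
On Form 2025, PR 55.93 falls between score 22 (PR 48.1) and 27 (PR 56.7).
Interpolate: 22 + (55.93 − 48.1)/(56.7 − 48.1) × (27 − 22) = 26.6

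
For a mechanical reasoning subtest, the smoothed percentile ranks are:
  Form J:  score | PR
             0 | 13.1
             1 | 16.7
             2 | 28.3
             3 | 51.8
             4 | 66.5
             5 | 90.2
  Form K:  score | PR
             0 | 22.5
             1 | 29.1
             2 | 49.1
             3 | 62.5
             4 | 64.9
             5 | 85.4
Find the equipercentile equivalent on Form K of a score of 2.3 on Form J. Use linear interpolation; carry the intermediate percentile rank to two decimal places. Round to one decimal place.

1.3

PR of 2.3 on Form J: 28.3 + (2.3 − 2)/(3 − 2) × (51.8 − 28.3) = 35.35
On Form K, PR 35.35 falls between score 1 (PR 29.1) and 2 (PR 49.1).
Interpolate: 1 + (35.35 − 29.1)/(49.1 − 29.1) × (2 − 1) = 1.3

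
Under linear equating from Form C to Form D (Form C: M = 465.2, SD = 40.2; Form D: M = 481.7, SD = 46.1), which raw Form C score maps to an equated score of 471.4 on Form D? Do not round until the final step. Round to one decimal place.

Invert y = (SD_Y/SD_X)(x − M_X) + M_Y:
x = (SD_X/SD_Y)(y − M_Y) + M_X = (40.2/46.1)(471.4 − 481.7) + 465.2
x = 0.872017 × -10.300 + 465.2 = 456.2

456.2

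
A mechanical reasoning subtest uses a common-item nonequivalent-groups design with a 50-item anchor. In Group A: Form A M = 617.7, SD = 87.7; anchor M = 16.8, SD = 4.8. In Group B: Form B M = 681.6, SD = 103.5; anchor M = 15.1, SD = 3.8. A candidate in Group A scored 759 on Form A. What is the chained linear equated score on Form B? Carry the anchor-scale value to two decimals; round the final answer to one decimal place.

Form A → anchor (Group A): v = (4.8/87.7)(759 − 617.7) + 16.8 = 24.53
anchor → Form B (Group B): y = (103.5/3.8)(24.53 − 15.1) + 681.6 = 938.4

938.4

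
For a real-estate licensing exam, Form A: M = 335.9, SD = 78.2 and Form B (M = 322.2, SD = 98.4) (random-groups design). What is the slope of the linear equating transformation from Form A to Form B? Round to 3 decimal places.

A = SD_Y / SD_X = 98.4 / 78.2 = 1.258

1.258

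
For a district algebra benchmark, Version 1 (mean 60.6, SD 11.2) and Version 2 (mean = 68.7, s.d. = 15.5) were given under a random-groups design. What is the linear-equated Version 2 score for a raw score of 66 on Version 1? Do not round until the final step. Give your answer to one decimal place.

76.2

Linear equating: y = (SD_Y/SD_X)(x − M_X) + M_Y
y = (15.5/11.2)(66 − 60.6) + 68.7
y = 1.383929 × 5.4 + 68.7 = 7.4732 + 68.7 = 76.2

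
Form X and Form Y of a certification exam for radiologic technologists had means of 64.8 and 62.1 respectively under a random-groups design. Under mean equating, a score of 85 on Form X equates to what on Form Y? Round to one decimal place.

Mean equating: y = x + (M_Y − M_X) = 85 + (62.1 − 64.8) = 82.3

82.3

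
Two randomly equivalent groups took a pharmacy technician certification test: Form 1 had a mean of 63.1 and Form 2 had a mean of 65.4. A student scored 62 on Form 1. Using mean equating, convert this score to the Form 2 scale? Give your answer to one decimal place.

Mean equating: y = x + (M_Y − M_X) = 62 + (65.4 − 63.1) = 64.3

64.3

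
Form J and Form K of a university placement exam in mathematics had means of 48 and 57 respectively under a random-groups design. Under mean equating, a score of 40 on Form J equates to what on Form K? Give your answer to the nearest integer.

49

Mean equating: y = x + (M_Y − M_X) = 40 + (57 − 48) = 49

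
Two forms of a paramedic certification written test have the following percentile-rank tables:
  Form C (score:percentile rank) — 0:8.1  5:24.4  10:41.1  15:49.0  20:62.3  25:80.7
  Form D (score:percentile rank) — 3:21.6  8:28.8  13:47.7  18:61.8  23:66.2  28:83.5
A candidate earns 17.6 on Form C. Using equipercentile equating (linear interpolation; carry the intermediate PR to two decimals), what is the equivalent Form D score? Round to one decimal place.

PR of 17.6 on Form C: 49.0 + (17.6 − 15)/(20 − 15) × (62.3 − 49.0) = 55.92
On Form D, PR 55.92 falls between score 13 (PR 47.7) and 18 (PR 61.8).
Interpolate: 13 + (55.92 − 47.7)/(61.8 − 47.7) × (18 − 13) = 15.9

15.9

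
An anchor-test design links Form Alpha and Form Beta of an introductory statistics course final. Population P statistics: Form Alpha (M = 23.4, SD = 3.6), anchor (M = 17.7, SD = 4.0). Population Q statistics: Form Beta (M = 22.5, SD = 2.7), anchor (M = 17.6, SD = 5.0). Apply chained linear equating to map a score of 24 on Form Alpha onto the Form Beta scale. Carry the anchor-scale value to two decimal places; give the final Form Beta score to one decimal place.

22.9

Form Alpha → anchor (Population P): v = (4.0/3.6)(24 − 23.4) + 17.7 = 18.37
anchor → Form Beta (Population Q): y = (2.7/5.0)(18.37 − 17.6) + 22.5 = 22.9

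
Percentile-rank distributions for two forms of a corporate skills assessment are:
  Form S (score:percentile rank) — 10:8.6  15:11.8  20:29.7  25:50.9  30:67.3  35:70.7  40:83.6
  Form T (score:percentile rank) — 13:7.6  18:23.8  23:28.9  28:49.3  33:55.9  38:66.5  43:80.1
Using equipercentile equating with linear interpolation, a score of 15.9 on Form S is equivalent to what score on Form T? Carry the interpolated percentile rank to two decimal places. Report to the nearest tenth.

15.3

PR of 15.9 on Form S: 11.8 + (15.9 − 15)/(20 − 15) × (29.7 − 11.8) = 15.02
On Form T, PR 15.02 falls between score 13 (PR 7.6) and 18 (PR 23.8).
Interpolate: 13 + (15.02 − 7.6)/(23.8 − 7.6) × (18 − 13) = 15.3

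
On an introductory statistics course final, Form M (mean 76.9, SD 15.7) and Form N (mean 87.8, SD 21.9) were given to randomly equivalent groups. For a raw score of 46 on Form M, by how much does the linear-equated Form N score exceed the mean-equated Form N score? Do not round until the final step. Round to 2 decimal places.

-12.20

Mean-equated: 46 + (87.8 − 76.9) = 56.90
Linear-equated: (21.9/15.7)(46 − 76.9) + 87.8 = 44.697
Difference = 44.697 − 56.90 = -12.20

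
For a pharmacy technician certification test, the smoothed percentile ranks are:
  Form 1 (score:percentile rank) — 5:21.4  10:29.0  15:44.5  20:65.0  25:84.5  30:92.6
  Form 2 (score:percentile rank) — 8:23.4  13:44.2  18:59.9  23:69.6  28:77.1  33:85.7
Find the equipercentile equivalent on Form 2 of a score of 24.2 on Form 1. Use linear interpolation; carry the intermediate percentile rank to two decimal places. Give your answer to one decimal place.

30.5

PR of 24.2 on Form 1: 65.0 + (24.2 − 20)/(25 − 20) × (84.5 − 65.0) = 81.38
On Form 2, PR 81.38 falls between score 28 (PR 77.1) and 33 (PR 85.7).
Interpolate: 28 + (81.38 − 77.1)/(85.7 − 77.1) × (33 − 28) = 30.5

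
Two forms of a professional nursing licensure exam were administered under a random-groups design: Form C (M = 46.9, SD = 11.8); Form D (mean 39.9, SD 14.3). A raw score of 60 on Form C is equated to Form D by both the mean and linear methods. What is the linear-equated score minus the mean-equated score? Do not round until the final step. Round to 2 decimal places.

Mean-equated: 60 + (39.9 − 46.9) = 53.00
Linear-equated: (14.3/11.8)(60 − 46.9) + 39.9 = 55.775
Difference = 55.775 − 53.00 = 2.78

2.78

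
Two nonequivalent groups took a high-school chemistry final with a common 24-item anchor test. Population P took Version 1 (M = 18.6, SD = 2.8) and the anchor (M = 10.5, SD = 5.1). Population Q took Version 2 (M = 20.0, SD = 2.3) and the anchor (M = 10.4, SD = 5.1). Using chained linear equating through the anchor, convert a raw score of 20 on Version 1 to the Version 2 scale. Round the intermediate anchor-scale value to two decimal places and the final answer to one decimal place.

Version 1 → anchor (Population P): v = (5.1/2.8)(20 − 18.6) + 10.5 = 13.05
anchor → Version 2 (Population Q): y = (2.3/5.1)(13.05 − 10.4) + 20.0 = 21.2

21.2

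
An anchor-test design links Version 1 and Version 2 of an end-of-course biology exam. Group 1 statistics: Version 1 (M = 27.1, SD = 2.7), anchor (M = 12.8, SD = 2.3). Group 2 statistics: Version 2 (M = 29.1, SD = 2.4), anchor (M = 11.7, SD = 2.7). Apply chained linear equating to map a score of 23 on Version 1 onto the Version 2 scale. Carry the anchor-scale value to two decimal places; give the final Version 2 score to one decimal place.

Version 1 → anchor (Group 1): v = (2.3/2.7)(23 − 27.1) + 12.8 = 9.31
anchor → Version 2 (Group 2): y = (2.4/2.7)(9.31 − 11.7) + 29.1 = 27.0

27.0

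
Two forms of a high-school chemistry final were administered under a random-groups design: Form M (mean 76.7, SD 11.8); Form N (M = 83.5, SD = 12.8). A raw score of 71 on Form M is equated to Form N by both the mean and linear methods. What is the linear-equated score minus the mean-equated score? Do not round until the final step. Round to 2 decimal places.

-0.48

Mean-equated: 71 + (83.5 − 76.7) = 77.80
Linear-equated: (12.8/11.8)(71 − 76.7) + 83.5 = 77.317
Difference = 77.317 − 77.80 = -0.48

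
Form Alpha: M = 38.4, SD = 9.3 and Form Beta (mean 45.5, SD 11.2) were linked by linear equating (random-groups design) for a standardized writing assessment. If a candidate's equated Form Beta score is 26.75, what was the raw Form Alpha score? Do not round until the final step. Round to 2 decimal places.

Invert y = (SD_Y/SD_X)(x − M_X) + M_Y:
x = (SD_X/SD_Y)(y − M_Y) + M_X = (9.3/11.2)(26.75 − 45.5) + 38.4
x = 0.830357 × -18.750 + 38.4 = 22.83

22.83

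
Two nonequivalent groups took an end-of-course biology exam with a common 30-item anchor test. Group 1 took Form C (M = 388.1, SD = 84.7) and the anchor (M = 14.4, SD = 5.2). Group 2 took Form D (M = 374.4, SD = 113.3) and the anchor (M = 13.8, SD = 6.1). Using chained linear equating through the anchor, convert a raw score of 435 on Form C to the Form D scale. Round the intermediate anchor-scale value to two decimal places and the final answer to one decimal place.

439.0

Form C → anchor (Group 1): v = (5.2/84.7)(435 − 388.1) + 14.4 = 17.28
anchor → Form D (Group 2): y = (113.3/6.1)(17.28 − 13.8) + 374.4 = 439.0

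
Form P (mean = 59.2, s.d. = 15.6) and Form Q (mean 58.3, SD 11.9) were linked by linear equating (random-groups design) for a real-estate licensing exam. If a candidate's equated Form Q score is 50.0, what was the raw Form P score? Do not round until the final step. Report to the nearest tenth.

Invert y = (SD_Y/SD_X)(x − M_X) + M_Y:
x = (SD_X/SD_Y)(y − M_Y) + M_X = (15.6/11.9)(50.0 − 58.3) + 59.2
x = 1.310924 × -8.300 + 59.2 = 48.3

48.3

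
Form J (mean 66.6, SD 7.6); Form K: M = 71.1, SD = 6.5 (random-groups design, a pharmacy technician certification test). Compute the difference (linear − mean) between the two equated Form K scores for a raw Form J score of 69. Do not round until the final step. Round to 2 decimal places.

-0.35

Mean-equated: 69 + (71.1 − 66.6) = 73.50
Linear-equated: (6.5/7.6)(69 − 66.6) + 71.1 = 73.153
Difference = 73.153 − 73.50 = -0.35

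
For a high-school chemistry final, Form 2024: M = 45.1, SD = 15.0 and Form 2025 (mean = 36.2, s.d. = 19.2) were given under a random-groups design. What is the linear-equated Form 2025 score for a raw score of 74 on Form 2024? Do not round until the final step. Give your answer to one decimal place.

73.2

Linear equating: y = (SD_Y/SD_X)(x − M_X) + M_Y
y = (19.2/15.0)(74 − 45.1) + 36.2
y = 1.280000 × 28.9 + 36.2 = 36.9920 + 36.2 = 73.2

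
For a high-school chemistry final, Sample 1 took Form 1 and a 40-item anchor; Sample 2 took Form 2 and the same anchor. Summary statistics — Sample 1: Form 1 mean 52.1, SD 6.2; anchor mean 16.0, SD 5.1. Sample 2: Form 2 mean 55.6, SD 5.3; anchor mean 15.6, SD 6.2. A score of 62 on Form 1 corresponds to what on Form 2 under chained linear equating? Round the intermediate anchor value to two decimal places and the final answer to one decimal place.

62.9

Form 1 → anchor (Sample 1): v = (5.1/6.2)(62 − 52.1) + 16.0 = 24.14
anchor → Form 2 (Sample 2): y = (5.3/6.2)(24.14 − 15.6) + 55.6 = 62.9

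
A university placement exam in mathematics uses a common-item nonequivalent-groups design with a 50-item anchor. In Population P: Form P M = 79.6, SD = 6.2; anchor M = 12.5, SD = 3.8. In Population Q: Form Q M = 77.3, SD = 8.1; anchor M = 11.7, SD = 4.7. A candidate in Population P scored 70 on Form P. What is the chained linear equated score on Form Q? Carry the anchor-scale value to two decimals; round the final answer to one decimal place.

68.5

Form P → anchor (Population P): v = (3.8/6.2)(70 − 79.6) + 12.5 = 6.62
anchor → Form Q (Population Q): y = (8.1/4.7)(6.62 − 11.7) + 77.3 = 68.5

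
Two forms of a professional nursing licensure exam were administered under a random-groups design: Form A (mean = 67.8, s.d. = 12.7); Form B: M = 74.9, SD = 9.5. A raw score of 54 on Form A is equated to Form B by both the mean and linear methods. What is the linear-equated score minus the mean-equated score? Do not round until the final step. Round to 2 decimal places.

3.48

Mean-equated: 54 + (74.9 − 67.8) = 61.10
Linear-equated: (9.5/12.7)(54 − 67.8) + 74.9 = 64.577
Difference = 64.577 − 61.10 = 3.48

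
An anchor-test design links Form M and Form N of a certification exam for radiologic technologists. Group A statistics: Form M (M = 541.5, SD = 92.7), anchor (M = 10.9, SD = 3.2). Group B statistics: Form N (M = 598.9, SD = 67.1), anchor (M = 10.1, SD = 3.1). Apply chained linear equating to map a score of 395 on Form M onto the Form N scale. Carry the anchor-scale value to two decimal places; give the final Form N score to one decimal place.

506.7

Form M → anchor (Group A): v = (3.2/92.7)(395 − 541.5) + 10.9 = 5.84
anchor → Form N (Group B): y = (67.1/3.1)(5.84 − 10.1) + 598.9 = 506.7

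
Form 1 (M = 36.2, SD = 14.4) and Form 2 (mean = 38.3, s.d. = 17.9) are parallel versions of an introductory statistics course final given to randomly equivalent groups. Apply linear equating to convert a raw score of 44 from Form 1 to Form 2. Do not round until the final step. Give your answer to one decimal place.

Linear equating: y = (SD_Y/SD_X)(x − M_X) + M_Y
y = (17.9/14.4)(44 − 36.2) + 38.3
y = 1.243056 × 7.8 + 38.3 = 9.6958 + 38.3 = 48.0

48.0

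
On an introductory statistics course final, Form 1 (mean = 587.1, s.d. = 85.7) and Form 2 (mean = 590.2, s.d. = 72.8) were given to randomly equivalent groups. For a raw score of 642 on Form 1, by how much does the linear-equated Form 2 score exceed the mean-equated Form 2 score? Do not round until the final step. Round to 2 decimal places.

-8.26

Mean-equated: 642 + (590.2 − 587.1) = 645.10
Linear-equated: (72.8/85.7)(642 − 587.1) + 590.2 = 636.836
Difference = 636.836 − 645.10 = -8.26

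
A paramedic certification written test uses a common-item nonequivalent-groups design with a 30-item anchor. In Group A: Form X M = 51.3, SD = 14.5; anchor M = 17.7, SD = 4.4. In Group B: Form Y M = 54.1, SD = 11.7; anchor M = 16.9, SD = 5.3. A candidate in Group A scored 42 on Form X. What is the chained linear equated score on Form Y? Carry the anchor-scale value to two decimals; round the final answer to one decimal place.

Form X → anchor (Group A): v = (4.4/14.5)(42 − 51.3) + 17.7 = 14.88
anchor → Form Y (Group B): y = (11.7/5.3)(14.88 − 16.9) + 54.1 = 49.6

49.6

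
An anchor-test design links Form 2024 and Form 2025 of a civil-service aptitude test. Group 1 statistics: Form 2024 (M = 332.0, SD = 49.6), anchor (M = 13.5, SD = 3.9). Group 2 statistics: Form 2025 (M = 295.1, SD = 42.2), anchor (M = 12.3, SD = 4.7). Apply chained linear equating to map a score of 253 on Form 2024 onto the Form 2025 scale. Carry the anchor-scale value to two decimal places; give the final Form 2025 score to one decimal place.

250.1

Form 2024 → anchor (Group 1): v = (3.9/49.6)(253 − 332.0) + 13.5 = 7.29
anchor → Form 2025 (Group 2): y = (42.2/4.7)(7.29 − 12.3) + 295.1 = 250.1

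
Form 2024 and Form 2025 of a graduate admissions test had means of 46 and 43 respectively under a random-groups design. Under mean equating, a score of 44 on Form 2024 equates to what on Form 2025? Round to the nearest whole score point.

Mean equating: y = x + (M_Y − M_X) = 44 + (43 − 46) = 41

41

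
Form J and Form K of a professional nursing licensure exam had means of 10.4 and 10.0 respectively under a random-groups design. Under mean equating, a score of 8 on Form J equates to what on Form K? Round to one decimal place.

Mean equating: y = x + (M_Y − M_X) = 8 + (10.0 − 10.4) = 7.6

7.6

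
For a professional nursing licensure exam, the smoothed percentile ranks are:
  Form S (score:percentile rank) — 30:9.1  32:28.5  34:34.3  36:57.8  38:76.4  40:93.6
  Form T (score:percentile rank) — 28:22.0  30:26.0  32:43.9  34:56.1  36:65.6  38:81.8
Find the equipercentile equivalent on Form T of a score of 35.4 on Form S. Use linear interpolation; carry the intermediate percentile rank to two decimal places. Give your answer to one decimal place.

33.1

PR of 35.4 on Form S: 34.3 + (35.4 − 34)/(36 − 34) × (57.8 − 34.3) = 50.75
On Form T, PR 50.75 falls between score 32 (PR 43.9) and 34 (PR 56.1).
Interpolate: 32 + (50.75 − 43.9)/(56.1 − 43.9) × (34 − 32) = 33.1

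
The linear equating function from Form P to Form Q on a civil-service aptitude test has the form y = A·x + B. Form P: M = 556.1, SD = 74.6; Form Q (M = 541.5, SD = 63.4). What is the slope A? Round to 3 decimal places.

0.850

A = SD_Y / SD_X = 63.4 / 74.6 = 0.850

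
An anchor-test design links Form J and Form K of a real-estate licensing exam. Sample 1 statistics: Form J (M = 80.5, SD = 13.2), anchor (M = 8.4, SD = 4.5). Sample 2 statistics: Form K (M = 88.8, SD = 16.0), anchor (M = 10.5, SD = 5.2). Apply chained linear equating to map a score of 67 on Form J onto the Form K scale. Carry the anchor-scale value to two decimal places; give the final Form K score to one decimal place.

68.2

Form J → anchor (Sample 1): v = (4.5/13.2)(67 − 80.5) + 8.4 = 3.80
anchor → Form K (Sample 2): y = (16.0/5.2)(3.80 − 10.5) + 88.8 = 68.2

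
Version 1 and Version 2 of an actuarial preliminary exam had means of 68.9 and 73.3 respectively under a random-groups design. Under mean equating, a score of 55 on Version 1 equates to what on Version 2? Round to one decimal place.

Mean equating: y = x + (M_Y − M_X) = 55 + (73.3 − 68.9) = 59.4

59.4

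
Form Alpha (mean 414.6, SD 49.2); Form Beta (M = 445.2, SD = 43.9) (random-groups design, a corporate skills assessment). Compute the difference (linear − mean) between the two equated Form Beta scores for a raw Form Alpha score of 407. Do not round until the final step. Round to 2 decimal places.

0.82

Mean-equated: 407 + (445.2 − 414.6) = 437.60
Linear-equated: (43.9/49.2)(407 − 414.6) + 445.2 = 438.419
Difference = 438.419 − 437.60 = 0.82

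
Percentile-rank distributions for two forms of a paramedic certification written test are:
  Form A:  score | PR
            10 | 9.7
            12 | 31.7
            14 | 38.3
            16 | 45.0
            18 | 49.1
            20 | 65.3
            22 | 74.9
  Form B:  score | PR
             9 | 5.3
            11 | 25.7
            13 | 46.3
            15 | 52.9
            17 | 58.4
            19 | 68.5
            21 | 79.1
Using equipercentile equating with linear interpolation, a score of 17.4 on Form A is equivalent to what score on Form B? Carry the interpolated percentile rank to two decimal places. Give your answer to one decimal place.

13.5

PR of 17.4 on Form A: 45.0 + (17.4 − 16)/(18 − 16) × (49.1 − 45.0) = 47.87
On Form B, PR 47.87 falls between score 13 (PR 46.3) and 15 (PR 52.9).
Interpolate: 13 + (47.87 − 46.3)/(52.9 − 46.3) × (15 − 13) = 13.5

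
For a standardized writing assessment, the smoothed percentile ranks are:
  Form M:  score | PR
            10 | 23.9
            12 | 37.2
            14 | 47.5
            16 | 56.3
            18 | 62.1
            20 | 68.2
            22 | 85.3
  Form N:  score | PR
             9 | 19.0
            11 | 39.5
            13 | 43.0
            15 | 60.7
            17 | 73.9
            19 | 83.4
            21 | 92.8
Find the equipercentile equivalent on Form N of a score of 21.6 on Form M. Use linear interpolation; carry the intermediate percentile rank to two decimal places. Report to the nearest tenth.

PR of 21.6 on Form M: 68.2 + (21.6 − 20)/(22 − 20) × (85.3 − 68.2) = 81.88
On Form N, PR 81.88 falls between score 17 (PR 73.9) and 19 (PR 83.4).
Interpolate: 17 + (81.88 − 73.9)/(83.4 − 73.9) × (19 − 17) = 18.7

18.7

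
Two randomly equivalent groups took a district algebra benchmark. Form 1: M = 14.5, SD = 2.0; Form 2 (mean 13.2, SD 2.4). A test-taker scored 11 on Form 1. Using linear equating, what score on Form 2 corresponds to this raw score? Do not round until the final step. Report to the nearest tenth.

9.0

Linear equating: y = (SD_Y/SD_X)(x − M_X) + M_Y
y = (2.4/2.0)(11 − 14.5) + 13.2
y = 1.200000 × -3.5 + 13.2 = -4.2000 + 13.2 = 9.0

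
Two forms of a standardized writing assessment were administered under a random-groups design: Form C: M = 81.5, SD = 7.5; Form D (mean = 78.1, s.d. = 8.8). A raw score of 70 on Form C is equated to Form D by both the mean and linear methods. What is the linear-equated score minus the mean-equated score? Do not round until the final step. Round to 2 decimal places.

Mean-equated: 70 + (78.1 − 81.5) = 66.60
Linear-equated: (8.8/7.5)(70 − 81.5) + 78.1 = 64.607
Difference = 64.607 − 66.60 = -1.99

-1.99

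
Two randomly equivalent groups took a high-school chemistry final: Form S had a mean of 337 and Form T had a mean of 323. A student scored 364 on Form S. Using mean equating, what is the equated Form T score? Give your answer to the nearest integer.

Mean equating: y = x + (M_Y − M_X) = 364 + (323 − 337) = 350

350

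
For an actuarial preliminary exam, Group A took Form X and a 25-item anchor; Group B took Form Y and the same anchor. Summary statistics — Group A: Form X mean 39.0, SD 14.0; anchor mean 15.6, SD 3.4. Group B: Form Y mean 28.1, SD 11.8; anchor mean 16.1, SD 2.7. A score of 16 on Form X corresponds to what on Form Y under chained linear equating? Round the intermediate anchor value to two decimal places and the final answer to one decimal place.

1.5

Form X → anchor (Group A): v = (3.4/14.0)(16 − 39.0) + 15.6 = 10.01
anchor → Form Y (Group B): y = (11.8/2.7)(10.01 − 16.1) + 28.1 = 1.5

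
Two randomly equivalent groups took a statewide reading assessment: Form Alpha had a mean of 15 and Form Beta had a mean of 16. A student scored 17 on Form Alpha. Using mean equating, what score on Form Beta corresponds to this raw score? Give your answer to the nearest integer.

18

Mean equating: y = x + (M_Y − M_X) = 17 + (16 − 15) = 18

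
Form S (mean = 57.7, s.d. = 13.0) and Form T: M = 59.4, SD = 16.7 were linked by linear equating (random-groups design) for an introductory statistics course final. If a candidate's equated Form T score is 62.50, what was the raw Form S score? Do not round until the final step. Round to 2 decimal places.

60.11

Invert y = (SD_Y/SD_X)(x − M_X) + M_Y:
x = (SD_X/SD_Y)(y − M_Y) + M_X = (13.0/16.7)(62.50 − 59.4) + 57.7
x = 0.778443 × 3.100 + 57.7 = 60.11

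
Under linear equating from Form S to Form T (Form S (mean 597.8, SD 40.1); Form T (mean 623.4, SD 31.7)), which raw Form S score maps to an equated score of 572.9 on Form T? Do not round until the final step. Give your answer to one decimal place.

Invert y = (SD_Y/SD_X)(x − M_X) + M_Y:
x = (SD_X/SD_Y)(y − M_Y) + M_X = (40.1/31.7)(572.9 − 623.4) + 597.8
x = 1.264984 × -50.500 + 597.8 = 533.9

533.9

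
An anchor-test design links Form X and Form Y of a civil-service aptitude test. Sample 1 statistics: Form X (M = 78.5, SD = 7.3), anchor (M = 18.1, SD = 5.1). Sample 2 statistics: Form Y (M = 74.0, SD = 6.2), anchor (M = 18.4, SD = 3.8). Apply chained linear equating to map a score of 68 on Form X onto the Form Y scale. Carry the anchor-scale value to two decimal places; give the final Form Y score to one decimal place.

61.5

Form X → anchor (Sample 1): v = (5.1/7.3)(68 − 78.5) + 18.1 = 10.76
anchor → Form Y (Sample 2): y = (6.2/3.8)(10.76 − 18.4) + 74.0 = 61.5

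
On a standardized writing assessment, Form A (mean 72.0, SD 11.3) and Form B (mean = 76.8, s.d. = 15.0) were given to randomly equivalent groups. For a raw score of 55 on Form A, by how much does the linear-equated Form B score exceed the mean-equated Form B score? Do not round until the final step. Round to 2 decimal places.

-5.57

Mean-equated: 55 + (76.8 − 72.0) = 59.80
Linear-equated: (15.0/11.3)(55 − 72.0) + 76.8 = 54.234
Difference = 54.234 − 59.80 = -5.57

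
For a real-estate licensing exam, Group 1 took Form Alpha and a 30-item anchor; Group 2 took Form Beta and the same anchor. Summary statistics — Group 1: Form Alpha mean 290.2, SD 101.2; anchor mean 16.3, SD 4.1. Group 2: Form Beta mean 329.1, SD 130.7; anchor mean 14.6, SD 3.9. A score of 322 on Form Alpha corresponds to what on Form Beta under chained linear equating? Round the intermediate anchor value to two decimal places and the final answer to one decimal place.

Form Alpha → anchor (Group 1): v = (4.1/101.2)(322 − 290.2) + 16.3 = 17.59
anchor → Form Beta (Group 2): y = (130.7/3.9)(17.59 − 14.6) + 329.1 = 429.3

429.3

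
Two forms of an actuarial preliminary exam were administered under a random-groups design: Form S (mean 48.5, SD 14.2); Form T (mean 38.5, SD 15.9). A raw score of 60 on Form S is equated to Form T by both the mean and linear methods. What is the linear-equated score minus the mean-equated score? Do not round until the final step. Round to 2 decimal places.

Mean-equated: 60 + (38.5 − 48.5) = 50.00
Linear-equated: (15.9/14.2)(60 − 48.5) + 38.5 = 51.377
Difference = 51.377 − 50.00 = 1.38

1.38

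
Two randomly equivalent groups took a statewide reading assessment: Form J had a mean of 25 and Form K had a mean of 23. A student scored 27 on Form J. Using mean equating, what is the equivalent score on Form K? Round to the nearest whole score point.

Mean equating: y = x + (M_Y − M_X) = 27 + (23 − 25) = 25

25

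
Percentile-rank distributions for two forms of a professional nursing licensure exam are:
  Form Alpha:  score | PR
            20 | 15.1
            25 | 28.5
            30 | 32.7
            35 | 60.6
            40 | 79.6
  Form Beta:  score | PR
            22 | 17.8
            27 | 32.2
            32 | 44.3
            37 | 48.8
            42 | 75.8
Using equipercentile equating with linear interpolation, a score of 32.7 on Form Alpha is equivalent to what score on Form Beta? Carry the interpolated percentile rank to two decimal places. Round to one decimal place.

PR of 32.7 on Form Alpha: 32.7 + (32.7 − 30)/(35 − 30) × (60.6 − 32.7) = 47.77
On Form Beta, PR 47.77 falls between score 32 (PR 44.3) and 37 (PR 48.8).
Interpolate: 32 + (47.77 − 44.3)/(48.8 − 44.3) × (37 − 32) = 35.9

35.9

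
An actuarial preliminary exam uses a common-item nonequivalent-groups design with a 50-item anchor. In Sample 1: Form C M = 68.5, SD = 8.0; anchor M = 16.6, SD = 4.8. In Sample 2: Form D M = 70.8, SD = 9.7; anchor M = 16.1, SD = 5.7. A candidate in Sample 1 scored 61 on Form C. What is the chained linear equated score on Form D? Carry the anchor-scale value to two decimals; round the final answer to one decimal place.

Form C → anchor (Sample 1): v = (4.8/8.0)(61 − 68.5) + 16.6 = 12.10
anchor → Form D (Sample 2): y = (9.7/5.7)(12.10 − 16.1) + 70.8 = 64.0

64.0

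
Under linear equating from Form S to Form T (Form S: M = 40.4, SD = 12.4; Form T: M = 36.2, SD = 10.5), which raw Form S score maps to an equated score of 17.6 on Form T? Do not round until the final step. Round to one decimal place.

18.4

Invert y = (SD_Y/SD_X)(x − M_X) + M_Y:
x = (SD_X/SD_Y)(y − M_Y) + M_X = (12.4/10.5)(17.6 − 36.2) + 40.4
x = 1.180952 × -18.600 + 40.4 = 18.4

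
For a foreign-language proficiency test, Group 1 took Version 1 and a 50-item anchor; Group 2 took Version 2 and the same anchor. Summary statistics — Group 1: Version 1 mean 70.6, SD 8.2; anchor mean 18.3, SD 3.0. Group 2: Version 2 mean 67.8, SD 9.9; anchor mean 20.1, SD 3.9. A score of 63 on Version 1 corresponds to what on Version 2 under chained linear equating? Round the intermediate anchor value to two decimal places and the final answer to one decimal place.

Version 1 → anchor (Group 1): v = (3.0/8.2)(63 − 70.6) + 18.3 = 15.52
anchor → Version 2 (Group 2): y = (9.9/3.9)(15.52 − 20.1) + 67.8 = 56.2

56.2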